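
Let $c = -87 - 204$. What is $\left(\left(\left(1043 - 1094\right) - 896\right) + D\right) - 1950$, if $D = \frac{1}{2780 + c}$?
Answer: $- \frac{7210632}{2489} \approx -2897.0$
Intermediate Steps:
$c = -291$
$D = \frac{1}{2489}$ ($D = \frac{1}{2780 - 291} = \frac{1}{2489} \approx 0.00040177$)
$\left(\left(\left(1043 - 1094\right) - 896\right) + D\right) - 1950 = \left(\left(\left(1043 - 1094\right) - 896\right) + \frac{1}{2489}\right) - 1950 = \left(\left(-51 - 896\right) + \frac{1}{2489}\right) - 1950 = \left(-947 + \frac{1}{2489}\right) - 1950 = - \frac{2357082}{2489} - 1950 = - \frac{7210632}{2489}$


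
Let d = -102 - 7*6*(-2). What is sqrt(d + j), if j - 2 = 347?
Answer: sqrt(331) ≈ 18.193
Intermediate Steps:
j = 349 (j = 2 + 347 = 349)
d = -18 (d = -102 - 42*(-2) = -102 - 1*(-84) = -102 + 84 = -18)
sqrt(d + j) = sqrt(-18 + 349) = sqrt(331)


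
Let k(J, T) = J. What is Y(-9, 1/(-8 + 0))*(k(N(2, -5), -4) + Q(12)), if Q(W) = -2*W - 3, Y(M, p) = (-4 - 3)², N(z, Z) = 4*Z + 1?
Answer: -2254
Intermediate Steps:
N(z, Z) = 1 + 4*Z
Y(M, p) = 49 (Y(M, p) = (-7)² = 49)
Q(W) = -3 - 2*W
Y(-9, 1/(-8 + 0))*(k(N(2, -5), -4) + Q(12)) = 49*((1 + 4*(-5)) + (-3 - 2*12)) = 49*((1 - 20) + (-3 - 24)) = 49*(-19 - 27) = 49*(-46) = -2254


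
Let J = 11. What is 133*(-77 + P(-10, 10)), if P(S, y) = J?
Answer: -8778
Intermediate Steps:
P(S, y) = 11
133*(-77 + P(-10, 10)) = 133*(-77 + 11) = 133*(-66) = -8778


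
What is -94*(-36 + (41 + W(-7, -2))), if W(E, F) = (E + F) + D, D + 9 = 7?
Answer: 564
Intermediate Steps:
D = -2 (D = -9 + 7 = -2)
W(E, F) = -2 + E + F (W(E, F) = (E + F) - 2 = -2 + E + F)
-94*(-36 + (41 + W(-7, -2))) = -94*(-36 + (41 + (-2 - 7 - 2))) = -94*(-36 + (41 - 11)) = -94*(-36 + 30) = -94*(-6) = 564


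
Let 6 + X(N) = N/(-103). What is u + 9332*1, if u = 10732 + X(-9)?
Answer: 2065983/103 ≈ 20058.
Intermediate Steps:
X(N) = -6 - N/103 (X(N) = -6 + N/(-103) = -6 + N*(-1/103) = -6 - N/103)
u = 1104787/103 (u = 10732 + (-6 - 1/103*(-9)) = 10732 + (-6 + 9/103) = 10732 - 609/103 = 1104787/103 ≈ 10726.)
u + 9332*1 = 1104787/103 + 9332*1 = 1104787/103 + 9332 = 2065983/103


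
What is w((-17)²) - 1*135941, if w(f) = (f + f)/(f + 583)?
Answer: -59269987/436 ≈ -1.3594e+5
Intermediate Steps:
w(f) = 2*f/(583 + f) (w(f) = (2*f)/(583 + f) = 2*f/(583 + f))
w((-17)²) - 1*135941 = 2*(-17)²/(583 + (-17)²) - 1*135941 = 2*289/(583 + 289) - 135941 = 2*289/872 - 135941 = 2*289*(1/872) - 135941 = 289/436 - 135941 = -59269987/436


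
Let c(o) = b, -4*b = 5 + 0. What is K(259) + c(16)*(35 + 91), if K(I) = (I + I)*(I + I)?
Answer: 536333/2 ≈ 2.6817e+5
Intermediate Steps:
b = -5/4 (b = -(5 + 0)/4 = -¼*5 = -5/4 ≈ -1.2500)
c(o) = -5/4
K(I) = 4*I² (K(I) = (2*I)*(2*I) = 4*I²)
K(259) + c(16)*(35 + 91) = 4*259² - 5*(35 + 91)/4 = 4*67081 - 5/4*126 = 268324 - 315/2 = 536333/2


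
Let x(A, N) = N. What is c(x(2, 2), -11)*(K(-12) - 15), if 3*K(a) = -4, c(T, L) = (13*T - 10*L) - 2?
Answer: -6566/3 ≈ -2188.7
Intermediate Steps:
c(T, L) = -2 - 10*L + 13*T (c(T, L) = (-10*L + 13*T) - 2 = -2 - 10*L + 13*T)
K(a) = -4/3 (K(a) = (⅓)*(-4) = -4/3)
c(x(2, 2), -11)*(K(-12) - 15) = (-2 - 10*(-11) + 13*2)*(-4/3 - 15) = (-2 + 110 + 26)*(-49/3) = 134*(-49/3) = -6566/3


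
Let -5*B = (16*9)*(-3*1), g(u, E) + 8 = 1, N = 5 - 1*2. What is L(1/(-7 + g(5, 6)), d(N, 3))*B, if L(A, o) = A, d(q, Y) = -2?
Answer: -216/35 ≈ -6.1714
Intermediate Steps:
N = 3 (N = 5 - 2 = 3)
g(u, E) = -7 (g(u, E) = -8 + 1 = -7)
B = 432/5 (B = -16*9*(-3*1)/5 = -144*(-3)/5 = -⅕*(-432) = 432/5 ≈ 86.400)
L(1/(-7 + g(5, 6)), d(N, 3))*B = (432/5)/(-7 - 7) = (432/5)/(-14) = -1/14*432/5 = -216/35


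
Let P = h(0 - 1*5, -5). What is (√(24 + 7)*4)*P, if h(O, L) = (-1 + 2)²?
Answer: 4*√31 ≈ 22.271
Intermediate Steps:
h(O, L) = 1 (h(O, L) = 1² = 1)
P = 1
(√(24 + 7)*4)*P = (√(24 + 7)*4)*1 = (√31*4)*1 = (4*√31)*1 = 4*√31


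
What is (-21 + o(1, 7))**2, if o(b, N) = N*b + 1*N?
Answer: 49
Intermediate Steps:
o(b, N) = N + N*b (o(b, N) = N*b + N = N + N*b)
(-21 + o(1, 7))**2 = (-21 + 7*(1 + 1))**2 = (-21 + 7*2)**2 = (-21 + 14)**2 = (-7)**2 = 49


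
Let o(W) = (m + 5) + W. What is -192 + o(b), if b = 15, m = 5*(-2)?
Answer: -182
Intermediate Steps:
m = -10
o(W) = -5 + W (o(W) = (-10 + 5) + W = -5 + W)
-192 + o(b) = -192 + (-5 + 15) = -192 + 10 = -182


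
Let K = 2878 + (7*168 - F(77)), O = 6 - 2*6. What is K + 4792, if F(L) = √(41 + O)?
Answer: 8846 - √35 ≈ 8840.1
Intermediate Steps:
O = -6 (O = 6 - 12 = -6)
F(L) = √35 (F(L) = √(41 - 6) = √35)
K = 4054 - √35 (K = 2878 + (7*168 - √35) = 2878 + (1176 - √35) = 4054 - √35 ≈ 4048.1)
K + 4792 = (4054 - √35) + 4792 = 8846 - √35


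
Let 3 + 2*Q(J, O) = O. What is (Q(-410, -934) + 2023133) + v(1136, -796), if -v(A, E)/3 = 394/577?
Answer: 2334152469/1154 ≈ 2.0227e+6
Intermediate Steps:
Q(J, O) = -3/2 + O/2
v(A, E) = -1182/577
(Q(-410, -934) + 2023133) + v(1136, -796) = ((-3/2 + (½)*(-934)) + 2023133) - 1182/577 = ((-3/2 - 467) + 2023133) - 1182/577 = (-937/2 + 2023133) - 1182/577 = 4045329/2 - 1182/577 = 2334152469/1154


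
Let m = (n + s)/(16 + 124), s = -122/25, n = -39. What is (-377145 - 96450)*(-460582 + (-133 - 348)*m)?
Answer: 152640553459617/700 ≈ 2.1806e+11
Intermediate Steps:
s = -122/25 (s = -122*1/25 = -122/25 ≈ -4.8800)
m = -1097/3500 (m = (-39 - 122/25)/(16 + 124) = -1097/25/140 = -1097/25*1/140 = -1097/3500 ≈ -0.31343)
(-377145 - 96450)*(-460582 + (-133 - 348)*m) = (-377145 - 96450)*(-460582 + (-133 - 348)*(-1097/3500)) = -473595*(-460582 - 481*(-1097/3500)) = -473595*(-460582 + 527657/3500) = -473595*(-1611509343/3500) = 152640553459617/700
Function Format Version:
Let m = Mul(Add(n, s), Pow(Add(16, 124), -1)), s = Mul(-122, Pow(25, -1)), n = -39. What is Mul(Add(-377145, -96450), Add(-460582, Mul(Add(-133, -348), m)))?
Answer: Rational(152640553459617, 700) ≈ 2.1806e+11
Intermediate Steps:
s = Rational(-122, 25) (s = Mul(-122, Rational(1, 25)) = Rational(-122, 25) ≈ -4.8800)
m = Rational(-1097, 3500) (m = Mul(Add(-39, Rational(-122, 25)), Pow(Add(16, 124), -1)) = Mul(Rational(-1097, 25), Pow(140, -1)) = Mul(Rational(-1097, 25), Rational(1, 140)) = Rational(-1097, 3500) ≈ -0.31343)
Mul(Add(-377145, -96450), Add(-460582, Mul(Add(-133, -348), m))) = Mul(Add(-377145, -96450), Add(-460582, Mul(Add(-133, -348), Rational(-1097, 3500)))) = Mul(-473595, Add(-460582, Mul(-481, Rational(-1097, 3500)))) = Mul(-473595, Add(-460582, Rational(527657, 3500))) = Mul(-473595, Rational(-1611509343, 3500)) = Rational(152640553459617, 700)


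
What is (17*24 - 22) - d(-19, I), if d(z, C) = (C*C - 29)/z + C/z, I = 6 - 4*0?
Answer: 7347/19 ≈ 386.68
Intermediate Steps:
I = 6 (I = 6 + 0 = 6)
d(z, C) = C/z + (-29 + C²)/z (d(z, C) = (C² - 29)/z + C/z = (-29 + C²)/z + C/z = C/z + (-29 + C²)/z)
(17*24 - 22) - d(-19, I) = (17*24 - 22) - (-29 + 6 + 6²)/(-19) = (408 - 22) - (-1)*(-29 + 6 + 36)/19 = 386 - (-1)*13/19 = 386 - 1*(-13/19) = 386 + 13/19 = 7347/19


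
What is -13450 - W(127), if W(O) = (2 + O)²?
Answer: -30091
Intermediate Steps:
-13450 - W(127) = -13450 - (2 + 127)² = -13450 - 1*129² = -13450 - 1*16641 = -13450 - 16641 = -30091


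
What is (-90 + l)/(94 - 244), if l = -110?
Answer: 4/3 ≈ 1.3333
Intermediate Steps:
(-90 + l)/(94 - 244) = (-90 - 110)/(94 - 244) = -200/(-150) = -200*(-1/150) = 4/3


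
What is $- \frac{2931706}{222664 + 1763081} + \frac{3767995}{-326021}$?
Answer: $- \frac{8438074953101}{647394570645} \approx -13.034$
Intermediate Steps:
$- \frac{2931706}{222664 + 1763081} + \frac{3767995}{-326021} = - \frac{2931706}{1985745} + 3767995 \left(- \frac{1}{326021}\right) = \left(-2931706\right) \frac{1}{1985745} - \frac{3767995}{326021} = - \frac{2931706}{1985745} - \frac{3767995}{326021} = - \frac{8438074953101}{647394570645}$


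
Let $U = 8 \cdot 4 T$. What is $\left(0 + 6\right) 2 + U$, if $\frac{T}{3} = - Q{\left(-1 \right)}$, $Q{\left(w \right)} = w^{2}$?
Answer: $-84$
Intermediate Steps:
$T = -3$ ($T = 3 \left(- \left(-1\right)^{2}\right) = 3 \left(\left(-1\right) 1\right) = 3 \left(-1\right) = -3$)
$U = -96$ ($U = 8 \cdot 4 \left(-3\right) = 32 \left(-3\right) = -96$)
$\left(0 + 6\right) 2 + U = \left(0 + 6\right) 2 - 96 = 6 \cdot 2 - 96 = 12 - 96 = -84$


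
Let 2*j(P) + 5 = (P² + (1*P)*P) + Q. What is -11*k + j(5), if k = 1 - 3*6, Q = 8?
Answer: 427/2 ≈ 213.50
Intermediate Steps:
k = -17 (k = 1 - 18 = -17)
j(P) = 3/2 + P² (j(P) = -5/2 + ((P² + (1*P)*P) + 8)/2 = -5/2 + ((P² + P*P) + 8)/2 = -5/2 + ((P² + P²) + 8)/2 = -5/2 + (2*P² + 8)/2 = -5/2 + (8 + 2*P²)/2 = -5/2 + (4 + P²) = 3/2 + P²)
-11*k + j(5) = -11*(-17) + (3/2 + 5²) = 187 + (3/2 + 25) = 187 + 53/2 = 427/2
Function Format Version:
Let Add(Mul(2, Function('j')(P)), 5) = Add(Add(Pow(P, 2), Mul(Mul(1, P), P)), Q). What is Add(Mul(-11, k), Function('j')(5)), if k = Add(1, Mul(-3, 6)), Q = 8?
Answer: Rational(427, 2) ≈ 213.50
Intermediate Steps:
k = -17 (k = Add(1, -18) = -17)
Function('j')(P) = Add(Rational(3, 2), Pow(P, 2)) (Function('j')(P) = Add(Rational(-5, 2), Mul(Rational(1, 2), Add(Add(Pow(P, 2), Mul(Mul(1, P), P)), 8))) = Add(Rational(-5, 2), Mul(Rational(1, 2), Add(Add(Pow(P, 2), Mul(P, P)), 8))) = Add(Rational(-5, 2), Mul(Rational(1, 2), Add(Add(Pow(P, 2), Pow(P, 2)), 8))) = Add(Rational(-5, 2), Mul(Rational(1, 2), Add(Mul(2, Pow(P, 2)), 8))) = Add(Rational(-5, 2), Mul(Rational(1, 2), Add(8, Mul(2, Pow(P, 2))))) = Add(Rational(-5, 2), Add(4, Pow(P, 2))) = Add(Rational(3, 2), Pow(P, 2)))
Add(Mul(-11, k), Function('j')(5)) = Add(Mul(-11, -17), Add(Rational(3, 2), Pow(5, 2))) = Add(187, Add(Rational(3, 2), 25)) = Add(187, Rational(53, 2)) = Rational(427, 2)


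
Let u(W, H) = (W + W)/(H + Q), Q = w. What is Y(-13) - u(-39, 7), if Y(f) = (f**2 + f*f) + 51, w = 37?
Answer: 8597/22 ≈ 390.77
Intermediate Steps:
Q = 37
u(W, H) = 2*W/(37 + H) (u(W, H) = (W + W)/(H + 37) = (2*W)/(37 + H) = 2*W/(37 + H))
Y(f) = 51 + 2*f**2 (Y(f) = (f**2 + f**2) + 51 = 2*f**2 + 51 = 51 + 2*f**2)
Y(-13) - u(-39, 7) = (51 + 2*(-13)**2) - 2*(-39)/(37 + 7) = (51 + 2*169) - 2*(-39)/44 = (51 + 338) - 2*(-39)/44 = 389 - 1*(-39/22) = 389 + 39/22 = 8597/22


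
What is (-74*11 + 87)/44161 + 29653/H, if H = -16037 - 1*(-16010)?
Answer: -1309525762/1192347 ≈ -1098.3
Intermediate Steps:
H = -27 (H = -16037 + 16010 = -27)
(-74*11 + 87)/44161 + 29653/H = (-74*11 + 87)/44161 + 29653/(-27) = (-814 + 87)*(1/44161) + 29653*(-1/27) = -727*1/44161 - 29653/27 = -727/44161 - 29653/27 = -1309525762/1192347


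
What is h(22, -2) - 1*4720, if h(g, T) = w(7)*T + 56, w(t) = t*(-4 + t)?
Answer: -4706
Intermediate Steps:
h(g, T) = 56 + 21*T (h(g, T) = (7*(-4 + 7))*T + 56 = (7*3)*T + 56 = 21*T + 56 = 56 + 21*T)
h(22, -2) - 1*4720 = (56 + 21*(-2)) - 1*4720 = (56 - 42) - 4720 = 14 - 4720 = -4706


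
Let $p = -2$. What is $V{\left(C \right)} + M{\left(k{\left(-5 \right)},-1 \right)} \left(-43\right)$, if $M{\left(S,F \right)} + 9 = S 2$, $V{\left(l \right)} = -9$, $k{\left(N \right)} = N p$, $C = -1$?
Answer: $-482$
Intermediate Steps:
$k{\left(N \right)} = - 2 N$ ($k{\left(N \right)} = N \left(-2\right) = - 2 N$)
$M{\left(S,F \right)} = -9 + 2 S$ ($M{\left(S,F \right)} = -9 + S 2 = -9 + 2 S$)
$V{\left(C \right)} + M{\left(k{\left(-5 \right)},-1 \right)} \left(-43\right) = -9 + \left(-9 + 2 \left(\left(-2\right) \left(-5\right)\right)\right) \left(-43\right) = -9 + \left(-9 + 2 \cdot 10\right) \left(-43\right) = -9 + \left(-9 + 20\right) \left(-43\right) = -9 + 11 \left(-43\right) = -9 - 473 = -482$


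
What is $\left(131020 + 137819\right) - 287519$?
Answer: $-18680$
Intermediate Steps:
$\left(131020 + 137819\right) - 287519 = 268839 - 287519 = -18680$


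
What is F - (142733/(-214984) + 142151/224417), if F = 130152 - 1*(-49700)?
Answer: 8677152633040533/48246064328 ≈ 1.7985e+5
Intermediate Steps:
F = 179852 (F = 130152 + 49700 = 179852)
F - (142733/(-214984) + 142151/224417) = 179852 - (142733/(-214984) + 142151/224417) = 179852 - (142733*(-1/214984) + 142151*(1/224417)) = 179852 - (-142733/214984 + 142151/224417) = 179852 - 1*(-1471521077/48246064328) = 179852 + 1471521077/48246064328 = 8677152633040533/48246064328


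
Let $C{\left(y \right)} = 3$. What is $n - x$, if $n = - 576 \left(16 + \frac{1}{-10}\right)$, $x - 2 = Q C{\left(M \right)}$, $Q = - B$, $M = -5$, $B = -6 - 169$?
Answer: $- \frac{48427}{5} \approx -9685.4$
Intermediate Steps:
$B = -175$ ($B = -6 - 169 = -175$)
$Q = 175$ ($Q = \left(-1\right) \left(-175\right) = 175$)
$x = 527$ ($x = 2 + 175 \cdot 3 = 2 + 525 = 527$)
$n = - \frac{45792}{5}$ ($n = - 576 \left(16 - \frac{1}{10}\right) = \left(-576\right) \frac{159}{10} = - \frac{45792}{5} \approx -9158.4$)
$n - x = - \frac{45792}{5} - 527 = - \frac{48427}{5}$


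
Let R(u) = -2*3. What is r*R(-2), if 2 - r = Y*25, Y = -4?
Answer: -612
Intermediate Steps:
r = 102 (r = 2 - (-4)*25 = 2 - 1*(-100) = 2 + 100 = 102)
R(u) = -6
r*R(-2) = 102*(-6) = -612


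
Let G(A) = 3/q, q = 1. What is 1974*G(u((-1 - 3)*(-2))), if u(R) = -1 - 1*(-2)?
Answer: 5922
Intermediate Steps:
u(R) = 1 (u(R) = -1 + 2 = 1)
G(A) = 3 (G(A) = 3/1 = 3*1 = 3)
1974*G(u((-1 - 3)*(-2))) = 1974*3 = 5922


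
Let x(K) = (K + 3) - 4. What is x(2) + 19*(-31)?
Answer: -588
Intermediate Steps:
x(K) = -1 + K (x(K) = (3 + K) - 4 = -1 + K)
x(2) + 19*(-31) = (-1 + 2) + 19*(-31) = 1 - 589 = -588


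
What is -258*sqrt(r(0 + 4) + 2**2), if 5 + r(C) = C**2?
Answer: -258*sqrt(15) ≈ -999.23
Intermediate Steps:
r(C) = -5 + C**2
-258*sqrt(r(0 + 4) + 2**2) = -258*sqrt((-5 + (0 + 4)**2) + 2**2) = -258*sqrt((-5 + 4**2) + 4) = -258*sqrt((-5 + 16) + 4) = -258*sqrt(11 + 4) = -258*sqrt(15)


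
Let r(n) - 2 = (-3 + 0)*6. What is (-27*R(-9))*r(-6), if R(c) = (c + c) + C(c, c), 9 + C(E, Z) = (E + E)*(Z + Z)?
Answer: 128304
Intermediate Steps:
C(E, Z) = -9 + 4*E*Z (C(E, Z) = -9 + (E + E)*(Z + Z) = -9 + (2*E)*(2*Z) = -9 + 4*E*Z)
r(n) = -16 (r(n) = 2 + (-3 + 0)*6 = 2 - 3*6 = 2 - 18 = -16)
R(c) = -9 + 2*c + 4*c² (R(c) = (c + c) + (-9 + 4*c*c) = 2*c + (-9 + 4*c²) = -9 + 2*c + 4*c²)
(-27*R(-9))*r(-6) = -27*(-9 + 2*(-9) + 4*(-9)²)*(-16) = -27*(-9 - 18 + 4*81)*(-16) = -27*(-9 - 18 + 324)*(-16) = -27*297*(-16) = -8019*(-16) = 128304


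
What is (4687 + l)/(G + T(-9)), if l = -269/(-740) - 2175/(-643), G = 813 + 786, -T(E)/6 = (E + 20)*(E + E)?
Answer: 2231950807/1326110340 ≈ 1.6831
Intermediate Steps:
T(E) = -12*E*(20 + E) (T(E) = -6*(E + 20)*(E + E) = -6*(20 + E)*2*E = -12*E*(20 + E))
G = 1599
l = 1782467/475820 (l = -269*(-1/740) - 2175*(-1/643) = 269/740 + 2175/643 = 1782467/475820 ≈ 3.7461)
(4687 + l)/(G + T(-9)) = (4687 + 1782467/475820)/(1599 - 12*(-9)*(20 - 9)) = 2231950807/(475820*(1599 - 12*(-9)*11)) = 2231950807/(475820*(1599 + 1188)) = (2231950807/475820)/2787 = (2231950807/475820)*(1/2787) = 2231950807/1326110340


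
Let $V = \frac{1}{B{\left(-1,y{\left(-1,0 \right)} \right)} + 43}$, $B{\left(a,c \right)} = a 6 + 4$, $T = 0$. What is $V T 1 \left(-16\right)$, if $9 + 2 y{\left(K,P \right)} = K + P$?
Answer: $0$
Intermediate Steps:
$y{\left(K,P \right)} = - \frac{9}{2} + \frac{K}{2} + \frac{P}{2}$ ($y{\left(K,P \right)} = - \frac{9}{2} + \frac{K + P}{2} = - \frac{9}{2} + \left(\frac{K}{2} + \frac{P}{2}\right) = - \frac{9}{2} + \frac{K}{2} + \frac{P}{2}$)
$B{\left(a,c \right)} = 4 + 6 a$ ($B{\left(a,c \right)} = 6 a + 4 = 4 + 6 a$)
$V = \frac{1}{41}$ ($V = \frac{1}{\left(4 + 6 \left(-1\right)\right) + 43} = \frac{1}{\left(4 - 6\right) + 43} = \frac{1}{-2 + 43} = \frac{1}{41} \approx 0.02439$)
$V T 1 \left(-16\right) = \frac{0 \cdot 1}{41} \left(-16\right) = \frac{1}{41} \cdot 0 \left(-16\right) = 0 \left(-16\right) = 0$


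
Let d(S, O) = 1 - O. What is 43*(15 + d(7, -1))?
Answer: 731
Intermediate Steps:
43*(15 + d(7, -1)) = 43*(15 + (1 - 1*(-1))) = 43*(15 + (1 + 1)) = 43*(15 + 2) = 43*17 = 731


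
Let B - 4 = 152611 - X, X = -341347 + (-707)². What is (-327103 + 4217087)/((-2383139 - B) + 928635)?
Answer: -204736/76243 ≈ -2.6853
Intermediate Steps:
X = 158502 (X = -341347 + 499849 = 158502)
B = -5887 (B = 4 + (152611 - 1*158502) = 4 + (152611 - 158502) = 4 - 5891 = -5887)
(-327103 + 4217087)/((-2383139 - B) + 928635) = (-327103 + 4217087)/((-2383139 - 1*(-5887)) + 928635) = 3889984/((-2383139 + 5887) + 928635) = 3889984/(-2377252 + 928635) = 3889984/(-1448617) = 3889984*(-1/1448617) = -204736/76243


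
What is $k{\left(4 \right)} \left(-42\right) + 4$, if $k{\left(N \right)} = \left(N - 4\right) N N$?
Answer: $4$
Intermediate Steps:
$k{\left(N \right)} = N^{2} \left(-4 + N\right)$ ($k{\left(N \right)} = \left(-4 + N\right) N^{2} = N^{2} \left(-4 + N\right)$)
$k{\left(4 \right)} \left(-42\right) + 4 = 4^{2} \left(-4 + 4\right) \left(-42\right) + 4 = 16 \cdot 0 \left(-42\right) + 4 = 0 \left(-42\right) + 4 = 0 + 4 = 4$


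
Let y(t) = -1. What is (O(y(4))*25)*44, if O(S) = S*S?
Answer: 1100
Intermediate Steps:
O(S) = S**2
(O(y(4))*25)*44 = ((-1)**2*25)*44 = (1*25)*44 = 25*44 = 1100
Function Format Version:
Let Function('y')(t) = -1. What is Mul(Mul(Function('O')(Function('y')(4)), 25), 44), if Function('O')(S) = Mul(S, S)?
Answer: 1100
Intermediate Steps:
Function('O')(S) = Pow(S, 2)
Mul(Mul(Function('O')(Function('y')(4)), 25), 44) = Mul(Mul(Pow(-1, 2), 25), 44) = Mul(Mul(1, 25), 44) = Mul(25, 44) = 1100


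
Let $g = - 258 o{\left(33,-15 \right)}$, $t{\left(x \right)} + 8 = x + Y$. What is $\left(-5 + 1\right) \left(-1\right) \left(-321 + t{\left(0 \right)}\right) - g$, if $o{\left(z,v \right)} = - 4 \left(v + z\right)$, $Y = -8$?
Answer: $-19924$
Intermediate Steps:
$o{\left(z,v \right)} = - 4 v - 4 z$
$t{\left(x \right)} = -16 + x$ ($t{\left(x \right)} = -8 + \left(x - 8\right) = -8 + \left(-8 + x\right) = -16 + x$)
$g = 18576$ ($g = - 258 \left(\left(-4\right) \left(-15\right) - 132\right) = - 258 \left(60 - 132\right) = \left(-258\right) \left(-72\right) = 18576$)
$\left(-5 + 1\right) \left(-1\right) \left(-321 + t{\left(0 \right)}\right) - g = \left(-5 + 1\right) \left(-1\right) \left(-321 + \left(-16 + 0\right)\right) - 18576 = \left(-4\right) \left(-1\right) \left(-321 - 16\right) - 18576 = 4 \left(-337\right) - 18576 = -1348 - 18576 = -19924$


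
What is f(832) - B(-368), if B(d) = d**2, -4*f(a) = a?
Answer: -135632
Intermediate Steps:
f(a) = -a/4
f(832) - B(-368) = -1/4*832 - 1*(-368)**2 = -208 - 1*135424 = -208 - 135424 = -135632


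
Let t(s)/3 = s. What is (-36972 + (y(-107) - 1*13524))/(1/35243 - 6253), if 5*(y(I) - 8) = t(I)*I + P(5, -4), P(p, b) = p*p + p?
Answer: 7685194309/1101872390 ≈ 6.9747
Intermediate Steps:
t(s) = 3*s
P(p, b) = p + p² (P(p, b) = p² + p = p + p²)
y(I) = 14 + 3*I²/5 (y(I) = 8 + ((3*I)*I + 5*(1 + 5))/5 = 8 + (3*I² + 5*6)/5 = 8 + (3*I² + 30)/5 = 8 + (30 + 3*I²)/5 = 8 + (6 + 3*I²/5) = 14 + 3*I²/5)
(-36972 + (y(-107) - 1*13524))/(1/35243 - 6253) = (-36972 + ((14 + (⅗)*(-107)²) - 1*13524))/(1/35243 - 6253) = (-36972 + ((14 + (⅗)*11449) - 13524))/(1/35243 - 6253) = (-36972 + ((14 + 34347/5) - 13524))/(-220374478/35243) = (-36972 + (34417/5 - 13524))*(-35243/220374478) = (-36972 - 33203/5)*(-35243/220374478) = -218063/5*(-35243/220374478) = 7685194309/1101872390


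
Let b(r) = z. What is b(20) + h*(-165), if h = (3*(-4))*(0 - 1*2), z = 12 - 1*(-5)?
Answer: -3943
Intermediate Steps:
z = 17 (z = 12 + 5 = 17)
b(r) = 17
h = 24 (h = -12*(0 - 2) = -12*(-2) = 24)
b(20) + h*(-165) = 17 + 24*(-165) = 17 - 3960 = -3943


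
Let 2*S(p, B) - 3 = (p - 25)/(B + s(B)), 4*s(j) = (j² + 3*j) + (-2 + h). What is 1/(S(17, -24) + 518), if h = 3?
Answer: 818/424919 ≈ 0.0019251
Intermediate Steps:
s(j) = ¼ + j²/4 + 3*j/4 (s(j) = ((j² + 3*j) + (-2 + 3))/4 = ((j² + 3*j) + 1)/4 = (1 + j² + 3*j)/4 = ¼ + j²/4 + 3*j/4)
S(p, B) = 3/2 + (-25 + p)/(2*(¼ + B²/4 + 7*B/4)) (S(p, B) = 3/2 + ((p - 25)/(B + (¼ + B²/4 + 3*B/4)))/2 = 3/2 + ((-25 + p)/(¼ + B²/4 + 7*B/4))/2 = 3/2 + (-25 + p)/(2*(¼ + B²/4 + 7*B/4)))
1/(S(17, -24) + 518) = 1/((-97 + 3*(-24)² + 4*17 + 21*(-24))/(2*(1 + (-24)² + 7*(-24))) + 518) = 1/((-97 + 3*576 + 68 - 504)/(2*(1 + 576 - 168)) + 518) = 1/((½)*(-97 + 1728 + 68 - 504)/409 + 518) = 1/((½)*(1/409)*1195 + 518) = 1/(1195/818 + 518) = 1/(424919/818) = 818/424919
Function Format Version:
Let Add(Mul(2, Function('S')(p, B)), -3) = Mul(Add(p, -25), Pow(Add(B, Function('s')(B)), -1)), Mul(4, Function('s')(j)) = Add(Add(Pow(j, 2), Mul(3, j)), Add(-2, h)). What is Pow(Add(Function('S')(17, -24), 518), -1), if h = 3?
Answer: Rational(818, 424919) ≈ 0.0019251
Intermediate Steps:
Function('s')(j) = Add(Rational(1, 4), Mul(Rational(1, 4), Pow(j, 2)), Mul(Rational(3, 4), j)) (Function('s')(j) = Mul(Rational(1, 4), Add(Add(Pow(j, 2), Mul(3, j)), Add(-2, 3))) = Mul(Rational(1, 4), Add(Add(Pow(j, 2), Mul(3, j)), 1)) = Mul(Rational(1, 4), Add(1, Pow(j, 2), Mul(3, j))) = Add(Rational(1, 4), Mul(Rational(1, 4), Pow(j, 2)), Mul(Rational(3, 4), j)))
Function('S')(p, B) = Add(Rational(3, 2), Mul(Rational(1, 2), Pow(Add(Rational(1, 4), Mul(Rational(1, 4), Pow(B, 2)), Mul(Rational(7, 4), B)), -1), Add(-25, p))) (Function('S')(p, B) = Add(Rational(3, 2), Mul(Rational(1, 2), Mul(Add(p, -25), Pow(Add(B, Add(Rational(1, 4), Mul(Rational(1, 4), Pow(B, 2)), Mul(Rational(3, 4), B))), -1)))) = Add(Rational(3, 2), Mul(Rational(1, 2), Mul(Add(-25, p), Pow(Add(Rational(1, 4), Mul(Rational(1, 4), Pow(B, 2)), Mul(Rational(7, 4), B)), -1)))) = Add(Rational(3, 2), Mul(Rational(1, 2), Mul(Pow(Add(Rational(1, 4), Mul(Rational(1, 4), Pow(B, 2)), Mul(Rational(7, 4), B)), -1), Add(-25, p)))) = Add(Rational(3, 2), Mul(Rational(1, 2), Pow(Add(Rational(1, 4), Mul(Rational(1, 4), Pow(B, 2)), Mul(Rational(7, 4), B)), -1), Add(-25, p))))
Pow(Add(Function('S')(17, -24), 518), -1) = Pow(Add(Mul(Rational(1, 2), Pow(Add(1, Pow(-24, 2), Mul(7, -24)), -1), Add(-97, Mul(3, Pow(-24, 2)), Mul(4, 17), Mul(21, -24))), 518), -1) = Pow(Add(Mul(Rational(1, 2), Pow(Add(1, 576, -168), -1), Add(-97, Mul(3, 576), 68, -504)), 518), -1) = Pow(Add(Mul(Rational(1, 2), Pow(409, -1), Add(-97, 1728, 68, -504)), 518), -1) = Pow(Add(Mul(Rational(1, 2), Rational(1, 409), 1195), 518), -1) = Pow(Add(Rational(1195, 818), 518), -1) = Pow(Rational(424919, 818), -1) = Rational(818, 424919)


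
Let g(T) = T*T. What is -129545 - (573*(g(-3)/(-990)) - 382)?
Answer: -14207357/110 ≈ -1.2916e+5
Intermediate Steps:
g(T) = T²
-129545 - (573*(g(-3)/(-990)) - 382) = -129545 - (573*((-3)²/(-990)) - 382) = -129545 - (573*(9*(-1/990)) - 382) = -129545 - (573*(-1/110) - 382) = -129545 - (-573/110 - 382) = -129545 - 1*(-42593/110) = -129545 + 42593/110 = -14207357/110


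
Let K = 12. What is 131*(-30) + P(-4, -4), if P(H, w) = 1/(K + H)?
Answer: -31439/8 ≈ -3929.9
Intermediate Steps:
P(H, w) = 1/(12 + H)
131*(-30) + P(-4, -4) = 131*(-30) + 1/(12 - 4) = -3930 + 1/8 = -3930 + ⅛ = -31439/8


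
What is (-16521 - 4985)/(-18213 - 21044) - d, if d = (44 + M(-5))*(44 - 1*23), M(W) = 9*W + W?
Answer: 4967888/39257 ≈ 126.55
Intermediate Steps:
M(W) = 10*W
d = -126 (d = (44 + 10*(-5))*(44 - 1*23) = (44 - 50)*(44 - 23) = -6*21 = -126)
(-16521 - 4985)/(-18213 - 21044) - d = (-16521 - 4985)/(-18213 - 21044) - 1*(-126) = -21506/(-39257) + 126 = -21506*(-1/39257) + 126 = 21506/39257 + 126 = 4967888/39257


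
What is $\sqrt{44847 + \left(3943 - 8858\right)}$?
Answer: $2 \sqrt{9983} \approx 199.83$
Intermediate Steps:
$\sqrt{44847 + \left(3943 - 8858\right)} = \sqrt{44847 - 4915} = \sqrt{39932} = 2 \sqrt{9983}$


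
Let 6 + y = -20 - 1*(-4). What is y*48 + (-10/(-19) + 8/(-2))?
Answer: -20130/19 ≈ -1059.5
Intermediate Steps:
y = -22 (y = -6 + (-20 - 1*(-4)) = -6 + (-20 + 4) = -6 - 16 = -22)
y*48 + (-10/(-19) + 8/(-2)) = -22*48 + (-10/(-19) + 8/(-2)) = -1056 + (-10*(-1/19) + 8*(-1/2)) = -1056 + (10/19 - 4) = -1056 - 66/19 = -20130/19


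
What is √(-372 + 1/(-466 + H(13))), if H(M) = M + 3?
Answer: I*√334802/30 ≈ 19.287*I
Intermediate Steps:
H(M) = 3 + M
√(-372 + 1/(-466 + H(13))) = √(-372 + 1/(-466 + (3 + 13))) = √(-372 + 1/(-466 + 16)) = √(-372 + 1/(-450)) = √(-372 - 1/450) = √(-167401/450) = I*√334802/30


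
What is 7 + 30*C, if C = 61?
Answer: 1837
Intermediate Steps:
7 + 30*C = 7 + 30*61 = 7 + 1830 = 1837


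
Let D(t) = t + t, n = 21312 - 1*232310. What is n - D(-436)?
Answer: -210126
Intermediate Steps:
n = -210998 (n = 21312 - 232310 = -210998)
D(t) = 2*t
n - D(-436) = -210998 - 2*(-436) = -210998 - 1*(-872) = -210998 + 872 = -210126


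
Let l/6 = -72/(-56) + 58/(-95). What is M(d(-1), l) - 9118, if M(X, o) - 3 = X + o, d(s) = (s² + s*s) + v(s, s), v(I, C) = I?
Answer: -6058116/665 ≈ -9110.0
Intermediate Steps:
l = 2694/665 (l = 6*(-72/(-56) + 58/(-95)) = 6*(-72*(-1/56) + 58*(-1/95)) = 6*(9/7 - 58/95) = 6*(449/665) = 2694/665 ≈ 4.0511)
d(s) = s + 2*s² (d(s) = (s² + s*s) + s = (s² + s²) + s = 2*s² + s = s + 2*s²)
M(X, o) = 3 + X + o (M(X, o) = 3 + (X + o) = 3 + X + o)
M(d(-1), l) - 9118 = (3 - (1 + 2*(-1)) + 2694/665) - 9118 = (3 - (1 - 2) + 2694/665) - 9118 = (3 - 1*(-1) + 2694/665) - 9118 = (3 + 1 + 2694/665) - 9118 = 5354/665 - 9118 = -6058116/665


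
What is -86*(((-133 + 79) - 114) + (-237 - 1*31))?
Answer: 37496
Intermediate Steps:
-86*(((-133 + 79) - 114) + (-237 - 1*31)) = -86*((-54 - 114) + (-237 - 31)) = -86*(-168 - 268) = -86*(-436) = 37496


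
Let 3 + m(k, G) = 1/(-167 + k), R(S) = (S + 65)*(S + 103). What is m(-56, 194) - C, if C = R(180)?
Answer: -15462375/223 ≈ -69338.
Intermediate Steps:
R(S) = (65 + S)*(103 + S)
C = 69335 (C = 6695 + 180² + 168*180 = 6695 + 32400 + 30240 = 69335)
m(k, G) = -3 + 1/(-167 + k)
m(-56, 194) - C = (502 - 3*(-56))/(-167 - 56) - 1*69335 = (502 + 168)/(-223) - 69335 = -1/223*670 - 69335 = -670/223 - 69335 = -15462375/223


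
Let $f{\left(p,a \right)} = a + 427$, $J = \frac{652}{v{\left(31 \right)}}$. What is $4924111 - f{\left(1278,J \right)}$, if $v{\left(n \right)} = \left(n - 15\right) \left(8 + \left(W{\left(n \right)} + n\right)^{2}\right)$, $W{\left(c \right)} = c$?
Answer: $\frac{75864122909}{15408} \approx 4.9237 \cdot 10^{6}$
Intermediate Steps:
$v{\left(n \right)} = \left(-15 + n\right) \left(8 + 4 n^{2}\right)$ ($v{\left(n \right)} = \left(n - 15\right) \left(8 + \left(n + n\right)^{2}\right) = \left(-15 + n\right) \left(8 + \left(2 n\right)^{2}\right) = \left(-15 + n\right) \left(8 + 4 n^{2}\right)$)
$J = \frac{163}{15408}$ ($J = \frac{652}{-120 - 60 \cdot 31^{2} + 4 \cdot 31^{3} + 8 \cdot 31} = \frac{652}{-120 - 57660 + 4 \cdot 29791 + 248} = \frac{652}{-120 - 57660 + 119164 + 248} = \frac{652}{61632} = 652 \cdot \frac{1}{61632} = \frac{163}{15408} \approx 0.010579$)
$f{\left(p,a \right)} = 427 + a$
$4924111 - f{\left(1278,J \right)} = 4924111 - \left(427 + \frac{163}{15408}\right) = 4924111 - \frac{6579379}{15408} = \frac{75864122909}{15408}$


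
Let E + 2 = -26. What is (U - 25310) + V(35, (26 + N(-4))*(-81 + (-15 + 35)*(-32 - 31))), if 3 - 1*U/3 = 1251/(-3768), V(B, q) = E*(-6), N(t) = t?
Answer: -31565797/1256 ≈ -25132.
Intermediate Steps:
E = -28 (E = -2 - 26 = -28)
V(B, q) = 168 (V(B, q) = -28*(-6) = 168)
U = 12555/1256 (U = 9 - 3753/(-3768) = 9 - 3753*(-1)/3768 = 9 - 3*(-417/1256) = 9 + 1251/1256 = 12555/1256 ≈ 9.9960)
(U - 25310) + V(35, (26 + N(-4))*(-81 + (-15 + 35)*(-32 - 31))) = (12555/1256 - 25310) + 168 = -31776805/1256 + 168 = -31565797/1256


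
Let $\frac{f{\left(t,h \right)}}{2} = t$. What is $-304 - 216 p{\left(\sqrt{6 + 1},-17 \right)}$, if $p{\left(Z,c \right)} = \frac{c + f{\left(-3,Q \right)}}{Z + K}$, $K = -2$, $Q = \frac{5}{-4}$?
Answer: $3008 + 1656 \sqrt{7} \approx 7389.4$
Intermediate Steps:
$Q = - \frac{5}{4}$ ($Q = 5 \left(- \frac{1}{4}\right) = - \frac{5}{4} \approx -1.25$)
$f{\left(t,h \right)} = 2 t$
$p{\left(Z,c \right)} = \frac{-6 + c}{-2 + Z}$ ($p{\left(Z,c \right)} = \frac{c + 2 \left(-3\right)}{Z - 2} = \frac{c - 6}{-2 + Z} = \frac{-6 + c}{-2 + Z}$)
$-304 - 216 p{\left(\sqrt{6 + 1},-17 \right)} = -304 - 216 \frac{-6 - 17}{-2 + \sqrt{6 + 1}} = -304 - 216 \frac{1}{-2 + \sqrt{7}} \left(-23\right) = -304 - 216 \left(- \frac{23}{-2 + \sqrt{7}}\right) = -304 + \frac{4968}{-2 + \sqrt{7}}$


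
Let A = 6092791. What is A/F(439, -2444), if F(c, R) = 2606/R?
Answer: -7445390602/1303 ≈ -5.7140e+6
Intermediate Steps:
A/F(439, -2444) = 6092791/((2606/(-2444))) = 6092791/((2606*(-1/2444))) = 6092791/(-1303/1222) = 6092791*(-1222/1303) = -7445390602/1303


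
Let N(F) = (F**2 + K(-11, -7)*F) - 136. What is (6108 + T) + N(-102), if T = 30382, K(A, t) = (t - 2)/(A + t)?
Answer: 46707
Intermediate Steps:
K(A, t) = (-2 + t)/(A + t)
N(F) = -136 + F**2 + F/2 (N(F) = (F**2 + ((-2 - 7)/(-11 - 7))*F) - 136 = (F**2 + (-9/(-18))*F) - 136 = (F**2 + (-1/18*(-9))*F) - 136 = (F**2 + F/2) - 136 = -136 + F**2 + F/2)
(6108 + T) + N(-102) = (6108 + 30382) + (-136 + (-102)**2 + (1/2)*(-102)) = 36490 + (-136 + 10404 - 51) = 36490 + 10217 = 46707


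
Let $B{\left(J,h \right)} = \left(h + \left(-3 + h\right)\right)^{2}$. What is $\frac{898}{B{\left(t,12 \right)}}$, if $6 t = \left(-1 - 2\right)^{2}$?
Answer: $\frac{898}{441} \approx 2.0363$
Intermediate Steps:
$t = \frac{3}{2}$ ($t = \frac{\left(-1 - 2\right)^{2}}{6} = \frac{\left(-3\right)^{2}}{6} = \frac{1}{6} \cdot 9 = \frac{3}{2} \approx 1.5$)
$B{\left(J,h \right)} = \left(-3 + 2 h\right)^{2}$
$\frac{898}{B{\left(t,12 \right)}} = \frac{898}{\left(-3 + 2 \cdot 12\right)^{2}} = \frac{898}{\left(-3 + 24\right)^{2}} = \frac{898}{21^{2}} = \frac{898}{441}$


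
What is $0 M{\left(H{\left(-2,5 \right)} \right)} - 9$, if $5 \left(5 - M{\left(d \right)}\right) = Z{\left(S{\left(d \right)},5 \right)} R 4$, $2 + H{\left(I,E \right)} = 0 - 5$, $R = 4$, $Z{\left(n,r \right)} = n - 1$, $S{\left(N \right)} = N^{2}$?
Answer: $-9$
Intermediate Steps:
$Z{\left(n,r \right)} = -1 + n$
$H{\left(I,E \right)} = -7$ ($H{\left(I,E \right)} = -2 + \left(0 - 5\right) = -2 - 5 = -7$)
$M{\left(d \right)} = \frac{41}{5} - \frac{16 d^{2}}{5}$ ($M{\left(d \right)} = 5 - \frac{\left(-1 + d^{2}\right) 4 \cdot 4}{5} = 5 - \frac{\left(-4 + 4 d^{2}\right) 4}{5} = 5 - \frac{-16 + 16 d^{2}}{5} = 5 - \left(- \frac{16}{5} + \frac{16 d^{2}}{5}\right) = \frac{41}{5} - \frac{16 d^{2}}{5}$)
$0 M{\left(H{\left(-2,5 \right)} \right)} - 9 = 0 \left(\frac{41}{5} - \frac{16 \left(-7\right)^{2}}{5}\right) - 9 = 0 \left(\frac{41}{5} - \frac{784}{5}\right) - 9 = 0 \left(- \frac{743}{5}\right) - 9 = 0 - 9 = -9$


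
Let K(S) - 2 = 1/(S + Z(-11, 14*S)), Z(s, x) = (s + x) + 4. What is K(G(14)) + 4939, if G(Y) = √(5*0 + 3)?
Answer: 3093073/626 + 15*√3/626 ≈ 4941.1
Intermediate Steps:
Z(s, x) = 4 + s + x
G(Y) = √3 (G(Y) = √(0 + 3) = √3)
K(S) = 2 + 1/(-7 + 15*S) (K(S) = 2 + 1/(S + (4 - 11 + 14*S)) = 2 + 1/(S + (-7 + 14*S)) = 2 + 1/(-7 + 15*S))
K(G(14)) + 4939 = (-13 + 30*√3)/(-7 + 15*√3) + 4939 = 4939 + (-13 + 30*√3)/(-7 + 15*√3)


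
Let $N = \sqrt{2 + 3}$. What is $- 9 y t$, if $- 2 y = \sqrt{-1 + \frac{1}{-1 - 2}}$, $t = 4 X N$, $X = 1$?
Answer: $12 i \sqrt{15} \approx 46.476 i$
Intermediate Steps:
$N = \sqrt{5} \approx 2.2361$
$t = 4 \sqrt{5}$ ($t = 4 \cdot 1 \sqrt{5} = 4 \sqrt{5} \approx 8.9443$)
$y = - \frac{i \sqrt{3}}{3}$ ($y = - \frac{\sqrt{-1 + \frac{1}{-1 - 2}}}{2} = - \frac{\sqrt{-1 + \frac{1}{-3}}}{2} = - \frac{\sqrt{-1 - \frac{1}{3}}}{2} = - \frac{\sqrt{- \frac{4}{3}}}{2} = - \frac{\frac{2}{3} i \sqrt{3}}{2} = - \frac{i \sqrt{3}}{3} \approx - 0.57735 i$)
$- 9 y t = - 9 \left(- \frac{i \sqrt{3}}{3}\right) 4 \sqrt{5} = 3 i \sqrt{3} \cdot 4 \sqrt{5} = 12 i \sqrt{15}$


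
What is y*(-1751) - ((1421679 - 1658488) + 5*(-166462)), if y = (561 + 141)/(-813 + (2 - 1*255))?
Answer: 43881156/41 ≈ 1.0703e+6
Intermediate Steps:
y = -27/41 (y = 702/(-813 + (2 - 255)) = 702/(-813 - 253) = 702/(-1066) = 702*(-1/1066) = -27/41 ≈ -0.65854)
y*(-1751) - ((1421679 - 1658488) + 5*(-166462)) = -27/41*(-1751) - ((1421679 - 1658488) + 5*(-166462)) = 47277/41 - (-236809 - 832310) = 47277/41 - 1*(-1069119) = 47277/41 + 1069119 = 43881156/41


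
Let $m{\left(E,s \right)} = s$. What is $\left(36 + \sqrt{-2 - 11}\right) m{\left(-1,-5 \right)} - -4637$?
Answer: $4457 - 5 i \sqrt{13} \approx 4457.0 - 18.028 i$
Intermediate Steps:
$\left(36 + \sqrt{-2 - 11}\right) m{\left(-1,-5 \right)} - -4637 = \left(36 + \sqrt{-2 - 11}\right) \left(-5\right) - -4637 = \left(36 + \sqrt{-13}\right) \left(-5\right) + 4637 = \left(36 + i \sqrt{13}\right) \left(-5\right) + 4637 = \left(-180 - 5 i \sqrt{13}\right) + 4637 = 4457 - 5 i \sqrt{13}$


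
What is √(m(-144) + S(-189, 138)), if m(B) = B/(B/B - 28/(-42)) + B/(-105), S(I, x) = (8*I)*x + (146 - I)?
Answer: I*√255297385/35 ≈ 456.52*I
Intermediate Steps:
S(I, x) = 146 - I + 8*I*x (S(I, x) = 8*I*x + (146 - I) = 146 - I + 8*I*x)
m(B) = 62*B/105 (m(B) = B/(1 - 28*(-1/42)) + B*(-1/105) = B/(1 + ⅔) - B/105 = B/(5/3) - B/105 = B*(⅗) - B/105 = 3*B/5 - B/105 = 62*B/105)
√(m(-144) + S(-189, 138)) = √((62/105)*(-144) + (146 - 1*(-189) + 8*(-189)*138)) = √(-2976/35 + (146 + 189 - 208656)) = √(-2976/35 - 208321) = √(-7294211/35) = I*√255297385/35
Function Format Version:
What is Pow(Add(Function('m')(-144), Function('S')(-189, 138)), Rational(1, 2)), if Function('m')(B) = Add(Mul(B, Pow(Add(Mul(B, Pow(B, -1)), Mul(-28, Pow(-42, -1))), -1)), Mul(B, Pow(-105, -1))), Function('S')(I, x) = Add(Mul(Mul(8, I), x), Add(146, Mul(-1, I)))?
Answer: Mul(Rational(1, 35), I, Pow(255297385, Rational(1, 2))) ≈ Mul(456.52, I)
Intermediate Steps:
Function('S')(I, x) = Add(146, Mul(-1, I), Mul(8, I, x)) (Function('S')(I, x) = Add(Mul(8, I, x), Add(146, Mul(-1, I))) = Add(146, Mul(-1, I), Mul(8, I, x)))
Function('m')(B) = Mul(Rational(62, 105), B) (Function('m')(B) = Add(Mul(B, Pow(Add(1, Mul(-28, Rational(-1, 42))), -1)), Mul(B, Rational(-1, 105))) = Add(Mul(B, Pow(Add(1, Rational(2, 3)), -1)), Mul(Rational(-1, 105), B)) = Add(Mul(B, Pow(Rational(5, 3), -1)), Mul(Rational(-1, 105), B)) = Add(Mul(B, Rational(3, 5)), Mul(Rational(-1, 105), B)) = Add(Mul(Rational(3, 5), B), Mul(Rational(-1, 105), B)) = Mul(Rational(62, 105), B))
Pow(Add(Function('m')(-144), Function('S')(-189, 138)), Rational(1, 2)) = Pow(Add(Mul(Rational(62, 105), -144), Add(146, Mul(-1, -189), Mul(8, -189, 138))), Rational(1, 2)) = Pow(Add(Rational(-2976, 35), Add(146, 189, -208656)), Rational(1, 2)) = Pow(Add(Rational(-2976, 35), -208321), Rational(1, 2)) = Pow(Rational(-7294211, 35), Rational(1, 2)) = Mul(Rational(1, 35), I, Pow(255297385, Rational(1, 2)))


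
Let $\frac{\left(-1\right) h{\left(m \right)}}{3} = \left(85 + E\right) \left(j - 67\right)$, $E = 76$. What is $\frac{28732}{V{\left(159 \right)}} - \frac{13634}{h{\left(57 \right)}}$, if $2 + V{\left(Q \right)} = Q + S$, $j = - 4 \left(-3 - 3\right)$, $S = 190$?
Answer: $\frac{592003910}{7206843} \approx 82.145$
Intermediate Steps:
$j = 24$ ($j = \left(-4\right) \left(-6\right) = 24$)
$h{\left(m \right)} = 20769$ ($h{\left(m \right)} = - 3 \left(85 + 76\right) \left(24 - 67\right) = - 3 \cdot 161 \left(-43\right) = \left(-3\right) \left(-6923\right) = 20769$)
$V{\left(Q \right)} = 188 + Q$ ($V{\left(Q \right)} = -2 + \left(Q + 190\right) = -2 + \left(190 + Q\right) = 188 + Q$)
$\frac{28732}{V{\left(159 \right)}} - \frac{13634}{h{\left(57 \right)}} = \frac{28732}{188 + 159} - \frac{13634}{20769} = \frac{28732}{347} - \frac{13634}{20769} = \frac{592003910}{7206843}$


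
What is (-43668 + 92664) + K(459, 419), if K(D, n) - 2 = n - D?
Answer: 48958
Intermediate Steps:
K(D, n) = 2 + n - D (K(D, n) = 2 + (n - D) = 2 + n - D)
(-43668 + 92664) + K(459, 419) = (-43668 + 92664) + (2 + 419 - 1*459) = 48996 + (2 + 419 - 459) = 48996 - 38 = 48958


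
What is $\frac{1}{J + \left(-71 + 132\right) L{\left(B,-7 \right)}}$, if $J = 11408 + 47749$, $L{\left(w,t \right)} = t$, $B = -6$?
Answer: $\frac{1}{58730} \approx 1.7027 \cdot 10^{-5}$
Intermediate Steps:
$J = 59157$
$\frac{1}{J + \left(-71 + 132\right) L{\left(B,-7 \right)}} = \frac{1}{59157 + \left(-71 + 132\right) \left(-7\right)} = \frac{1}{59157 + 61 \left(-7\right)} = \frac{1}{59157 - 427} = \frac{1}{58730}$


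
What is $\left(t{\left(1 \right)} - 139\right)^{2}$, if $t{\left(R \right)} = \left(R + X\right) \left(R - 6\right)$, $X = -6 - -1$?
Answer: $14161$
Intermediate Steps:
$X = -5$ ($X = -6 + 1 = -5$)
$t{\left(R \right)} = \left(-6 + R\right) \left(-5 + R\right)$ ($t{\left(R \right)} = \left(R - 5\right) \left(R - 6\right) = \left(-5 + R\right) \left(-6 + R\right) = \left(-6 + R\right) \left(-5 + R\right)$)
$\left(t{\left(1 \right)} - 139\right)^{2} = \left(\left(30 + 1^{2} - 11\right) - 139\right)^{2} = \left(\left(30 + 1 - 11\right) - 139\right)^{2} = \left(20 - 139\right)^{2} = \left(-119\right)^{2} = 14161$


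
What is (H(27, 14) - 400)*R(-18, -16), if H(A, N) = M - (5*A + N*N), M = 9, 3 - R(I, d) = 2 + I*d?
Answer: 207214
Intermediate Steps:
R(I, d) = 1 - I*d (R(I, d) = 3 - (2 + I*d) = 3 + (-2 - I*d) = 1 - I*d)
H(A, N) = 9 - N² - 5*A (H(A, N) = 9 - (5*A + N*N) = 9 - (5*A + N²) = 9 - (N² + 5*A) = 9 + (-N² - 5*A) = 9 - N² - 5*A)
(H(27, 14) - 400)*R(-18, -16) = ((9 - 1*14² - 5*27) - 400)*(1 - 1*(-18)*(-16)) = ((9 - 1*196 - 135) - 400)*(1 - 288) = ((9 - 196 - 135) - 400)*(-287) = (-322 - 400)*(-287) = -722*(-287) = 207214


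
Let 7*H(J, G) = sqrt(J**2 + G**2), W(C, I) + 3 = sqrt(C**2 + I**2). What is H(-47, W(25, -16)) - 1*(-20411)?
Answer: 20411 + sqrt(3099 - 6*sqrt(881))/7 ≈ 20419.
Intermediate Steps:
W(C, I) = -3 + sqrt(C**2 + I**2)
H(J, G) = sqrt(G**2 + J**2)/7 (H(J, G) = sqrt(J**2 + G**2)/7 = sqrt(G**2 + J**2)/7)
H(-47, W(25, -16)) - 1*(-20411) = sqrt((-3 + sqrt(25**2 + (-16)**2))**2 + (-47)**2)/7 - 1*(-20411) = sqrt((-3 + sqrt(625 + 256))**2 + 2209)/7 + 20411 = sqrt((-3 + sqrt(881))**2 + 2209)/7 + 20411 = sqrt(2209 + (-3 + sqrt(881))**2)/7 + 20411 = 20411 + sqrt(2209 + (-3 + sqrt(881))**2)/7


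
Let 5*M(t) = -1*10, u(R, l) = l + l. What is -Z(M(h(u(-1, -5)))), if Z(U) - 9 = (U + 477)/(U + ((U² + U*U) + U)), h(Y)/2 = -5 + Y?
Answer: -511/4 ≈ -127.75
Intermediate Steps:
u(R, l) = 2*l
h(Y) = -10 + 2*Y (h(Y) = 2*(-5 + Y) = -10 + 2*Y)
M(t) = -2 (M(t) = (-1*10)/5 = (⅕)*(-10) = -2)
Z(U) = 9 + (477 + U)/(2*U + 2*U²) (Z(U) = 9 + (U + 477)/(U + ((U² + U*U) + U)) = 9 + (477 + U)/(U + ((U² + U²) + U)) = 9 + (477 + U)/(U + (2*U² + U)) = 9 + (477 + U)/(U + (U + 2*U²)) = 9 + (477 + U)/(2*U + 2*U²))
-Z(M(h(u(-1, -5)))) = -(477 + 18*(-2)² + 19*(-2))/(2*(-2)*(1 - 2)) = -(-1)*(477 + 18*4 - 38)/(2*2*(-1)) = -(-1)*(-1)*(477 + 72 - 38)/(2*2) = -(-1)*(-1)*511/(2*2) = -1*511/4 = -511/4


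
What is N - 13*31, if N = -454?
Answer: -857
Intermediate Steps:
N - 13*31 = -454 - 13*31 = -454 - 1*403 = -454 - 403 = -857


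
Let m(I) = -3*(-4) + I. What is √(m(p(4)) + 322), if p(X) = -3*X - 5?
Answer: √317 ≈ 17.805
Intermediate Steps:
p(X) = -5 - 3*X
m(I) = 12 + I
√(m(p(4)) + 322) = √((12 + (-5 - 3*4)) + 322) = √((12 + (-5 - 12)) + 322) = √((12 - 17) + 322) = √(-5 + 322) = √317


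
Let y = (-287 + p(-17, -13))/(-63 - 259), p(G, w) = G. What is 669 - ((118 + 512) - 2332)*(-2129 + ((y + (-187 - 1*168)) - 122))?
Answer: -31031953/7 ≈ -4.4331e+6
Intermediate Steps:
y = 152/161 (y = (-287 - 17)/(-63 - 259) = -304/(-322) = -304*(-1/322) = 152/161 ≈ 0.94410)
669 - ((118 + 512) - 2332)*(-2129 + ((y + (-187 - 1*168)) - 122)) = 669 - ((118 + 512) - 2332)*(-2129 + ((152/161 + (-187 - 1*168)) - 122)) = 669 - (630 - 2332)*(-2129 + ((152/161 + (-187 - 168)) - 122)) = 669 - (-1702)*(-2129 + ((152/161 - 355) - 122)) = 669 - (-1702)*(-2129 + (-57003/161 - 122)) = 669 - (-1702)*(-2129 - 76645/161) = 669 - (-1702)*(-419414)/161 = 669 - 1*31036636/7 = 669 - 31036636/7 = -31031953/7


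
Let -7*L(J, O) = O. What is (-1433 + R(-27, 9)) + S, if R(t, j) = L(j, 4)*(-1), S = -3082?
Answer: -31601/7 ≈ -4514.4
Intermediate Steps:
L(J, O) = -O/7
R(t, j) = 4/7 (R(t, j) = -⅐*4*(-1) = -4/7*(-1) = 4/7)
(-1433 + R(-27, 9)) + S = (-1433 + 4/7) - 3082 = -10027/7 - 3082 = -31601/7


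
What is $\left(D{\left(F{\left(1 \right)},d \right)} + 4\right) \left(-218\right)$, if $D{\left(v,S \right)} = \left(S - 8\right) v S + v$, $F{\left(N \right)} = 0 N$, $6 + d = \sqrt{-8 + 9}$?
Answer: $-872$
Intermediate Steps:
$d = -5$ ($d = -6 + \sqrt{-8 + 9} = -6 + \sqrt{1} = -6 + 1 = -5$)
$F{\left(N \right)} = 0$
$D{\left(v,S \right)} = v + S v \left(-8 + S\right)$ ($D{\left(v,S \right)} = \left(-8 + S\right) v S + v = v \left(-8 + S\right) S + v = S v \left(-8 + S\right) + v = v + S v \left(-8 + S\right)$)
$\left(D{\left(F{\left(1 \right)},d \right)} + 4\right) \left(-218\right) = \left(0 \left(1 + \left(-5\right)^{2} - -40\right) + 4\right) \left(-218\right) = \left(0 \left(1 + 25 + 40\right) + 4\right) \left(-218\right) = \left(0 \cdot 66 + 4\right) \left(-218\right) = \left(0 + 4\right) \left(-218\right) = 4 \left(-218\right) = -872$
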